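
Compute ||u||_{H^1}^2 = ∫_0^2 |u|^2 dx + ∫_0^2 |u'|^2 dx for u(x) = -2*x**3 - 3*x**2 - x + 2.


||u||_{H^1}^2 = 96538/105

The H^1 norm (squared) on an interval (0, L) is
  ||u||_{H^1}^2 = ∫_0^L u(x)^2 dx + ∫_0^L u'(x)^2 dx.
Compute u'(x) = -6*x**2 - 6*x - 1.
Then u(x)^2 = 4*x**6 + 12*x**5 + 13*x**4 - 2*x**3 - 11*x**2 - 4*x + 4 and u'(x)^2 = 36*x**4 + 72*x**3 + 48*x**2 + 12*x + 1.
Integrate each monomial from 0 to 2 using ∫_0^2 c·x^n dx = c·2^(n+1)/(n+1):
  ∫_0^2 u(x)^2 dx = ∫_0^2 (4*x^6 + 12*x^5 + 13*x^4 - 2*x^3 - 11*x^2 - 4*x + 4) dx. Term by term:
    ∫_0^2 4*x^6 dx = 512/7;  ∫_0^2 12*x^5 dx = 128;  ∫_0^2 13*x^4 dx = 416/5;
    ∫_0^2 -2*x^3 dx = -8;  ∫_0^2 -11*x^2 dx = -88/3;  ∫_0^2 -4*x dx = -8;
    ∫_0^2 4 dx = 8.
  Sum: 512/7 + 128 + 416/5 − 8 − 88/3 − 8 + 8 = 25936/105.
  ∫_0^2 u'(x)^2 dx = ∫_0^2 (36*x^4 + 72*x^3 + 48*x^2 + 12*x + 1) dx. Term by term:
    ∫_0^2 36*x^4 dx = 1152/5;  ∫_0^2 72*x^3 dx = 288;  ∫_0^2 48*x^2 dx = 128;
    ∫_0^2 12*x dx = 24;  ∫_0^2 1 dx = 2.
  Sum: 1152/5 + 288 + 128 + 24 + 2 = 3362/5.
Adding: ||u||_{H^1}^2 = 25936/105 + 3362/5 = 96538/105.


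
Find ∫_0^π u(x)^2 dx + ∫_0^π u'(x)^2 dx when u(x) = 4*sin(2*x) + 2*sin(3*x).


||u||_{H^1(0,π)}^2 = 60*π

u'(x) = 8*cos(2*x) + 6*cos(3*x).
Expand u² and (u')² and integrate term by term on (0, π), using: for integers n ≥ 1, ∫_0^π sin²(nx) dx = ∫_0^π cos²(nx) dx = π/2; for n ≠ n', ∫_0^π sin(nx)sin(n'x) dx = ∫_0^π cos(nx)cos(n'x) dx = 0; and by product-to-sum, ∫_0^π sin(nx)cos(n'x) dx = ½∫_0^π [sin((n+n')x) + sin((n−n')x)] dx, which is 0 when n+n' is even and 2n/(n²−n'²) when n+n' is odd (it need not vanish on (0, π)).
  u² squared terms: (2)²·∫sin(3x)² dx = 4·π/2 = 2*π;  (4)²·∫sin(2x)² dx = 16·π/2 = 8*π.
  u² cross terms: 2·(2)·(4)·∫sin(3x)·sin(2x) dx = 16·(0) = 0.
  So ∫_0^π u² dx = 2*π + 8*π + 0 = 10*π.
  (u')² squared terms: (6)²·∫cos(3x)² dx = 36·π/2 = 18*π;  (8)²·∫cos(2x)² dx = 64·π/2 = 32*π.
  (u')² cross terms: 2·(6)·(8)·∫cos(3x)·cos(2x) dx = 96·(0) = 0.
  So ∫_0^π (u')² dx = 18*π + 32*π + 0 = 50*π.
||u||_{H^1}^2 = (10*π) + (50*π) = 60*π.


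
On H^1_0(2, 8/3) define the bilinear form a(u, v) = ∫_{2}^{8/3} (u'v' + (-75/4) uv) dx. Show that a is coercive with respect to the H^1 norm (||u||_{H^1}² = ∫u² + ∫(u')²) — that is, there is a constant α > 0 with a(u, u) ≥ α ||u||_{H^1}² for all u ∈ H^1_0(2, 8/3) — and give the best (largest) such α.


α = 3*(-25 + 3*π^2)/(4 + 9*π^2)

Coercivity of a(·,·) on H^1_0(2, 8/3) means a(u, u) ≥ α ||u||_{H^1}² for every u ∈ H^1_0.
The interval has length L = 2/3, and Poincaré/coercivity depend only on L. Here a(u, u) = ∫(u')² + (-75/4)·∫u².
Here c = -75/4 < 0 with |c| < (π/L)² = 9*π^2/4, so coercivity still holds. The condition a(u,u) ≥ α||u||_{H^1}² reads (1−α)∫(u')² ≥ (α−c)∫u². Any admissible α is ≤ 1 (rapidly oscillating u have ∫u²/∫(u')² → 0), and α = 1 would force 0 ≥ (1−c)∫u², impossible since c < 1; so 1−α > 0. By the sharp Poincaré inequality on H^1_0 of an interval of length L, ∫(u')² ≥ (π/L)²∫u² with equality for the first sine mode sin(π(x−x₀)/L) (x₀ the left endpoint), so the inequality holds for all u iff (1−α)(π/L)² ≥ α − c, i.e. α ≤ ((π/L)² + c)/((π/L)² + 1) = (1 + c(L/π)²)/(1 + (L/π)²). (Direct route, valid since c ≤ 0: Poincaré gives c∫u² ≥ c(L/π)²∫(u')², so a(u,u) ≥ (1 + c(L/π)²)∫(u')², while ||u||_{H^1}² ≤ (1 + (L/π)²)∫(u')²; dividing yields the same α.) With (π/L)² = 9*π^2/4 and c = -75/4, the largest admissible constant is α = ((π/L)² + c)/((π/L)² + 1).
Simplifying, α = 3*(-25 + 3*π^2)/(4 + 9*π^2).


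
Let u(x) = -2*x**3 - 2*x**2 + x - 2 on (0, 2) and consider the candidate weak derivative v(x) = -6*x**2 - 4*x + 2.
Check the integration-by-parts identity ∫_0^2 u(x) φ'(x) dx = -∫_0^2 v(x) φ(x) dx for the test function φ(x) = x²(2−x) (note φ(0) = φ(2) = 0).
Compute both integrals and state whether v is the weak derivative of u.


LHS = 268/15, RHS = 248/15. No, v is not the weak derivative of u.

u(x) = -2*x**3 - 2*x**2 + x - 2, classical derivative u'(x) = -6*x**2 - 4*x + 1.
φ(x) = x²(2−x), so φ'(x) = x*(4 - 3*x).
Note φ(0) = φ(2) = 0, so the boundary term u·φ vanishes.
LHS = ∫_0^2 u(x) φ'(x) dx = ∫_0^2 (6*x^5 - 2*x^4 - 11*x^3 + 10*x^2 - 8*x) dx. Term by term:
  ∫_0^2 6*x^5 dx = 64;  ∫_0^2 -2*x^4 dx = -64/5;  ∫_0^2 -11*x^3 dx = -44;
  ∫_0^2 10*x^2 dx = 80/3;  ∫_0^2 -8*x dx = -16.
Sum: 64 − 64/5 − 44 + 80/3 − 16 = 268/15.
So LHS = 268/15.
∫_0^2 v(x) φ(x) dx = ∫_0^2 (6*x^5 - 8*x^4 - 10*x^3 + 4*x^2) dx. Term by term:
  ∫_0^2 6*x^5 dx = 64;  ∫_0^2 -8*x^4 dx = -256/5;  ∫_0^2 -10*x^3 dx = -40;
  ∫_0^2 4*x^2 dx = 32/3.
Sum: 64 − 256/5 − 40 + 32/3 = -248/15.
So RHS = -∫_0^2 v(x) φ(x) dx = 248/15.
LHS − RHS = 4/3 ≠ 0, so the identity fails.
(For a valid weak derivative the identity must hold for EVERY test function, in particular this one. The failure shows v is NOT the weak derivative of u.)
Correct weak derivative would be u'(x) = -6*x**2 - 4*x + 1.


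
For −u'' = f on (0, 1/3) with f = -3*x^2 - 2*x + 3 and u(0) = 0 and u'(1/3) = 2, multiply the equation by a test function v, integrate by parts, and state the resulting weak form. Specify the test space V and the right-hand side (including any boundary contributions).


V = {v ∈ H^1(0, 1/3) : v(0) = 0} (test functions vanish at x = 0 where u is specified); weak form: ∫_0^1/3 u'v' dx = ∫_0^1/3 (-3*x^2 - 2*x + 3) v dx + 2·v(1/3) for all v ∈ V.

Multiply both sides by a test function v and integrate from 0 to 1/3:
  ∫_0^1/3 −u''(x) v(x) dx = ∫_0^1/3 f(x) v(x) dx.
Integrate the LHS by parts once:
  ∫_0^1/3 −u'' v dx = −[u'(x) v(x)]_0^1/3 + ∫_0^1/3 u'(x) v'(x) dx.
Thus ∫_0^1/3 u'(x) v'(x) dx = ∫_0^1/3 f(x) v(x) dx + [u'(x) v(x)]_0^1/3.
Choose V so that boundary terms are either known or forced to vanish.
Mixed BC: u(0) = 0 (Dirichlet) and u'(1/3) = 2 (Neumann). Define V = {v ∈ H^1(0, 1/3) : v(0) = 0}. Then [u' v]_0^1/3 = u'(1/3)·v(1/3) − u'(0)·0 = 2·v(1/3).
Weak formulation: find u (satisfying any essential BC) such that ∫_0^1/3 u'(x) v'(x) dx = ∫_0^1/3 f v dx + 2·v(1/3) for all v ∈ V (Dirichlet at 0 absorbed into V; Neumann datum at x = 1/3 contributes the boundary term).
Substituting f(x) = -3*x^2 - 2*x + 3, the right-hand side is ∫_0^1/3 (-3*x^2 - 2*x + 3) v dx + 2·v(1/3).


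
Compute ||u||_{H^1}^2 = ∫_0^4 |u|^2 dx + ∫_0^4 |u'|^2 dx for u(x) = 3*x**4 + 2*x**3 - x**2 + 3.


||u||_{H^1}^2 = 82849348/105

The H^1 norm (squared) on an interval (0, L) is
  ||u||_{H^1}^2 = ∫_0^L u(x)^2 dx + ∫_0^L u'(x)^2 dx.
Compute u'(x) = 12*x**3 + 6*x**2 - 2*x.
Then u(x)^2 = 9*x**8 + 12*x**7 - 2*x**6 - 4*x**5 + 19*x**4 + 12*x**3 - 6*x**2 + 9 and u'(x)^2 = 144*x**6 + 144*x**5 - 12*x**4 - 24*x**3 + 4*x**2.
Integrate each monomial from 0 to 4 using ∫_0^4 c·x^n dx = c·4^(n+1)/(n+1):
  ∫_0^4 u(x)^2 dx = ∫_0^4 (9*x^8 + 12*x^7 - 2*x^6 - 4*x^5 + 19*x^4 + 12*x^3 - 6*x^2 + 9) dx. Term by term:
    ∫_0^4 9*x^8 dx = 262144;  ∫_0^4 12*x^7 dx = 98304;  ∫_0^4 -2*x^6 dx = -32768/7;
    ∫_0^4 -4*x^5 dx = -8192/3;  ∫_0^4 19*x^4 dx = 19456/5;  ∫_0^4 12*x^3 dx = 768;
    ∫_0^4 -6*x^2 dx = -128;  ∫_0^4 9 dx = 36.
  Sum: 262144 + 98304 − 32768/7 − 8192/3 + 19456/5 + 768 − 128 + 36 = 37548356/105.
  ∫_0^4 u'(x)^2 dx = ∫_0^4 (144*x^6 + 144*x^5 - 12*x^4 - 24*x^3 + 4*x^2) dx. Term by term:
    ∫_0^4 144*x^6 dx = 2359296/7;  ∫_0^4 144*x^5 dx = 98304;  ∫_0^4 -12*x^4 dx = -12288/5;
    ∫_0^4 -24*x^3 dx = -1536;  ∫_0^4 4*x^2 dx = 256/3.
  Sum: 2359296/7 + 98304 − 12288/5 − 1536 + 256/3 = 45300992/105.
Adding: ||u||_{H^1}^2 = 37548356/105 + 45300992/105 = 82849348/105.


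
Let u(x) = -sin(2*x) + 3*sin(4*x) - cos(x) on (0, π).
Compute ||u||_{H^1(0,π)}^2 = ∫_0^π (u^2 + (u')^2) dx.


||u||_{H^1(0,π)}^2 = -16/15 + 80*π

u'(x) = sin(x) - 2*cos(2*x) + 12*cos(4*x).
Expand u² and (u')² and integrate term by term on (0, π), using: for integers n ≥ 1, ∫_0^π sin²(nx) dx = ∫_0^π cos²(nx) dx = π/2; for n ≠ n', ∫_0^π sin(nx)sin(n'x) dx = ∫_0^π cos(nx)cos(n'x) dx = 0; and by product-to-sum, ∫_0^π sin(nx)cos(n'x) dx = ½∫_0^π [sin((n+n')x) + sin((n−n')x)] dx, which is 0 when n+n' is even and 2n/(n²−n'²) when n+n' is odd (it need not vanish on (0, π)).
  u² squared terms: (-1)²·∫cos(x)² dx = 1·π/2 = π/2;  (-1)²·∫sin(2x)² dx = 1·π/2 = π/2;  (3)²·∫sin(4x)² dx = 9·π/2 = 9*π/2.
  u² cross terms: 2·(-1)·(-1)·∫cos(x)·sin(2x) dx = 2·(4/3) = 8/3;  2·(-1)·(3)·∫cos(x)·sin(4x) dx = -6·(8/15) = -16/5;  2·(-1)·(3)·∫sin(2x)·sin(4x) dx = -6·(0) = 0.
  So ∫_0^π u² dx = π/2 + π/2 + 9*π/2 + 8/3 − 16/5 + 0 = -8/15 + 11*π/2.
  (u')² squared terms: (-2)²·∫cos(2x)² dx = 4·π/2 = 2*π;  (12)²·∫cos(4x)² dx = 144·π/2 = 72*π;  (1)²·∫sin(x)² dx = 1·π/2 = π/2.
  (u')² cross terms: 2·(-2)·(12)·∫cos(2x)·cos(4x) dx = -48·(0) = 0;  2·(-2)·(1)·∫cos(2x)·sin(x) dx = -4·(-2/3) = 8/3;  2·(12)·(1)·∫cos(4x)·sin(x) dx = 24·(-2/15) = -16/5.
  So ∫_0^π (u')² dx = 2*π + 72*π + π/2 + 0 + 8/3 − 16/5 = -8/15 + 149*π/2.
||u||_{H^1}^2 = (-8/15 + 11*π/2) + (-8/15 + 149*π/2) = -16/15 + 80*π.


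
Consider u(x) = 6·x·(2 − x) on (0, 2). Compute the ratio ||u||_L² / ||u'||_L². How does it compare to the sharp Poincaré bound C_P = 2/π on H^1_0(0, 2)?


||u||_L² / ||u'||_L² = sqrt(10)/5 < C_P = 2/π.

u(x) = 6·x·(2 − x), so u'(x) = 12 - 12*x.
u(x) = 6·x·(2 − x) vanishes at x = 0 and x = 2, so u ∈ H^1_0(0, 2). Differentiate via the product rule and integrate the resulting polynomials term by term.
  ∫_0^2 u² dx = ∫_0^2 (36*x^4 - 144*x^3 + 144*x^2) dx. Term by term:
    ∫_0^2 36*x^4 dx = 1152/5;  ∫_0^2 -144*x^3 dx = -576;  ∫_0^2 144*x^2 dx = 384.
  Sum: 1152/5 − 576 + 384 = 192/5.
  ∫_0^2 (u')² dx = ∫_0^2 (144*x^2 - 288*x + 144) dx. Term by term:
    ∫_0^2 144*x^2 dx = 384;  ∫_0^2 -288*x dx = -576;  ∫_0^2 144 dx = 288.
  Sum: 384 − 576 + 288 = 96.
∫_0^2 u² dx = 192/5, so ||u||_L² = 8*sqrt(15)/5.
∫_0^2 (u')² dx = 96, so ||u'||_L² = 4*sqrt(6).
Ratio ||u||_L² / ||u'||_L² = sqrt(10)/5.
Sharp Poincaré constant on H^1_0(0, 2) is C_P = L/π = 2/π, achieved by sin(π/2·x).
A polynomial bump cannot attain the sharp Poincaré constant (only the first sine eigenfunction does), so the ratio is strictly less than C_P, consistent with ||u||_L² ≤ C_P ||u'||_L².


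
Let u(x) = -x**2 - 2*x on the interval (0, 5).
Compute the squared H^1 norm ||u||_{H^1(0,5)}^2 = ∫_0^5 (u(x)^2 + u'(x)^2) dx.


||u||_{H^1}^2 = 5110/3

The H^1 norm (squared) on an interval (0, L) is
  ||u||_{H^1}^2 = ∫_0^L u(x)^2 dx + ∫_0^L u'(x)^2 dx.
Compute u'(x) = -2*x - 2.
Then u(x)^2 = x**4 + 4*x**3 + 4*x**2 and u'(x)^2 = 4*x**2 + 8*x + 4.
Integrate each monomial from 0 to 5 using ∫_0^5 c·x^n dx = c·5^(n+1)/(n+1):
  ∫_0^5 u(x)^2 dx = ∫_0^5 (x^4 + 4*x^3 + 4*x^2) dx. Term by term:
    ∫_0^5 x^4 dx = 625;  ∫_0^5 4*x^3 dx = 625;  ∫_0^5 4*x^2 dx = 500/3.
  Sum: 625 + 625 + 500/3 = 4250/3.
  ∫_0^5 u'(x)^2 dx = ∫_0^5 (4*x^2 + 8*x + 4) dx. Term by term:
    ∫_0^5 4*x^2 dx = 500/3;  ∫_0^5 8*x dx = 100;  ∫_0^5 4 dx = 20.
  Sum: 500/3 + 100 + 20 = 860/3.
Adding: ||u||_{H^1}^2 = 4250/3 + 860/3 = 5110/3.


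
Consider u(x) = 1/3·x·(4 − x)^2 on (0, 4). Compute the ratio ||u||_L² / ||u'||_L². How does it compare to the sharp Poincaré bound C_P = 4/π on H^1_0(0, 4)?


||u||_L² / ||u'||_L² = 2*sqrt(14)/7 < C_P = 4/π.

u(x) = 1/3·x·(4 − x)^2, so u'(x) = (x - 4)*(3*x - 4)/3.
u(x) = 1/3·x·(4 − x)^2 vanishes at x = 0 and x = 4, so u ∈ H^1_0(0, 4). Differentiate via the product rule and integrate the resulting polynomials term by term.
  ∫_0^4 u² dx = ∫_0^4 (x^6/9 - 16*x^5/9 + 32*x^4/3 - 256*x^3/9 + 256*x^2/9) dx. Term by term:
    ∫_0^4 x^6/9 dx = 16384/63;  ∫_0^4 -16*x^5/9 dx = -32768/27;  ∫_0^4 32*x^4/3 dx = 32768/15;
    ∫_0^4 -256*x^3/9 dx = -16384/9;  ∫_0^4 256*x^2/9 dx = 16384/27.
  Sum: 16384/63 − 32768/27 + 32768/15 − 16384/9 + 16384/27 = 16384/945.
  ∫_0^4 (u')² dx = ∫_0^4 (x^4 - 32*x^3/3 + 352*x^2/9 - 512*x/9 + 256/9) dx. Term by term:
    ∫_0^4 x^4 dx = 1024/5;  ∫_0^4 -32*x^3/3 dx = -2048/3;  ∫_0^4 352*x^2/9 dx = 22528/27;
    ∫_0^4 -512*x/9 dx = -4096/9;  ∫_0^4 256/9 dx = 1024/9.
  Sum: 1024/5 − 2048/3 + 22528/27 − 4096/9 + 1024/9 = 2048/135.
∫_0^4 u² dx = 16384/945, so ||u||_L² = 128*sqrt(105)/315.
∫_0^4 (u')² dx = 2048/135, so ||u'||_L² = 32*sqrt(30)/45.
Ratio ||u||_L² / ||u'||_L² = 2*sqrt(14)/7.
Sharp Poincaré constant on H^1_0(0, 4) is C_P = L/π = 4/π, achieved by sin(π/4·x).
A polynomial bump cannot attain the sharp Poincaré constant (only the first sine eigenfunction does), so the ratio is strictly less than C_P, consistent with ||u||_L² ≤ C_P ||u'||_L².


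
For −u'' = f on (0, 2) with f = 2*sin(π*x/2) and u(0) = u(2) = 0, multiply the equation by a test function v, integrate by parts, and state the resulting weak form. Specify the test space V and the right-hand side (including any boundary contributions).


V = H^1_0(0, 2) (so v(0) = v(2) = 0); weak form: ∫_0^2 u'v' dx = ∫_0^2 (2*sin(π*x/2)) v dx for all v ∈ V.

Multiply both sides by a test function v and integrate from 0 to 2:
  ∫_0^2 −u''(x) v(x) dx = ∫_0^2 f(x) v(x) dx.
Integrate the LHS by parts once:
  ∫_0^2 −u'' v dx = −[u'(x) v(x)]_0^2 + ∫_0^2 u'(x) v'(x) dx.
Thus ∫_0^2 u'(x) v'(x) dx = ∫_0^2 f(x) v(x) dx + [u'(x) v(x)]_0^2.
Choose V so that boundary terms are either known or forced to vanish.
u is Dirichlet: u(0) = u(2) = 0. Let V = H^1_0(0, 2); then v(0) = v(2) = 0, and [u' v]_0^2 = 0.
Weak formulation: find u (satisfying any essential BC) such that ∫_0^2 u'(x) v'(x) dx = ∫_0^2 f v dx for all v ∈ V.
Substituting f(x) = 2*sin(π*x/2), the right-hand side is ∫_0^2 (2*sin(π*x/2)) v dx.


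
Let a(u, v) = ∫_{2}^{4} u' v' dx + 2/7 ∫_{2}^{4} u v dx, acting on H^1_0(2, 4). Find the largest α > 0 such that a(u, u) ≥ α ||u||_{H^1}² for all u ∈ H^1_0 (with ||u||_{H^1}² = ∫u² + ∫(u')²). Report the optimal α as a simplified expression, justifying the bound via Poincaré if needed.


α = (8/7 + π^2)/(4 + π^2)

Coercivity of a(·,·) on H^1_0(2, 4) means a(u, u) ≥ α ||u||_{H^1}² for every u ∈ H^1_0.
The interval has length L = 2, and Poincaré/coercivity depend only on L. Here a(u, u) = ∫(u')² + (2/7)·∫u².
Here 0 < c = 2/7 < 1. The condition a(u,u) ≥ α||u||_{H^1}² reads (1−α)∫(u')² ≥ (α−c)∫u². Any admissible α is ≤ 1 (rapidly oscillating u have ∫u²/∫(u')² → 0), and α = 1 would force 0 ≥ (1−c)∫u², impossible since c < 1; so 1−α > 0. By the sharp Poincaré inequality on H^1_0 of an interval of length L, ∫(u')² ≥ (π/L)²∫u² with equality for the first sine mode sin(π(x−x₀)/L) (x₀ the left endpoint), so the inequality holds for all u iff (1−α)(π/L)² ≥ α − c, i.e. α ≤ ((π/L)² + c)/((π/L)² + 1) = (1 + c(L/π)²)/(1 + (L/π)²). With (π/L)² = π^2/4 and c = 2/7, the largest admissible constant is α = ((π/L)² + c)/((π/L)² + 1).
Simplifying, α = (8/7 + π^2)/(4 + π^2).


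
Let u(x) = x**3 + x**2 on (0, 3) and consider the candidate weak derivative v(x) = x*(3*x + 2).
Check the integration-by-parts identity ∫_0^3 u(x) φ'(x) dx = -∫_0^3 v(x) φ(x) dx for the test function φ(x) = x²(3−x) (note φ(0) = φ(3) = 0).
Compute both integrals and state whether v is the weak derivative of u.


LHS = -486/5, RHS = -486/5. Yes, v = u' weakly.

u(x) = x**3 + x**2, classical derivative u'(x) = 3*x**2 + 2*x.
φ(x) = x²(3−x), so φ'(x) = 3*x*(2 - x).
Note φ(0) = φ(3) = 0, so the boundary term u·φ vanishes.
LHS = ∫_0^3 u(x) φ'(x) dx = ∫_0^3 (-3*x^5 + 3*x^4 + 6*x^3) dx. Term by term:
  ∫_0^3 -3*x^5 dx = -729/2;  ∫_0^3 3*x^4 dx = 729/5;  ∫_0^3 6*x^3 dx = 243/2.
Sum: -729/2 + 729/5 + 243/2 = -486/5.
So LHS = -486/5.
∫_0^3 v(x) φ(x) dx = ∫_0^3 (-3*x^5 + 7*x^4 + 6*x^3) dx. Term by term:
  ∫_0^3 -3*x^5 dx = -729/2;  ∫_0^3 7*x^4 dx = 1701/5;  ∫_0^3 6*x^3 dx = 243/2.
Sum: -729/2 + 1701/5 + 243/2 = 486/5.
So RHS = -∫_0^3 v(x) φ(x) dx = -486/5.
LHS = RHS, so the identity holds for this test φ.
Moreover u is smooth here and v(x) = u'(x) = 3*x**2 + 2*x pointwise, so the identity holds for every test function. Hence v is the weak derivative of u.


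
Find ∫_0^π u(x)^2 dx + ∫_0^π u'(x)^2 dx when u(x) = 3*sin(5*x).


||u||_{H^1(0,π)}^2 = 117*π

u'(x) = 15*cos(5*x).
Expand u² and (u')² and integrate term by term on (0, π), using: for integers n ≥ 1, ∫_0^π sin²(nx) dx = ∫_0^π cos²(nx) dx = π/2; for n ≠ n', ∫_0^π sin(nx)sin(n'x) dx = ∫_0^π cos(nx)cos(n'x) dx = 0; and by product-to-sum, ∫_0^π sin(nx)cos(n'x) dx = ½∫_0^π [sin((n+n')x) + sin((n−n')x)] dx, which is 0 when n+n' is even and 2n/(n²−n'²) when n+n' is odd (it need not vanish on (0, π)).
  u² squared terms: (3)²·∫sin(5x)² dx = 9·π/2 = 9*π/2.
  So ∫_0^π u² dx = 9*π/2.
  (u')² squared terms: (15)²·∫cos(5x)² dx = 225·π/2 = 225*π/2.
  So ∫_0^π (u')² dx = 225*π/2.
||u||_{H^1}^2 = (9*π/2) + (225*π/2) = 117*π.


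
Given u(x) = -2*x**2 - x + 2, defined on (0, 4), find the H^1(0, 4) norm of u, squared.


||u||_{H^1}^2 = 6596/5

The H^1 norm (squared) on an interval (0, L) is
  ||u||_{H^1}^2 = ∫_0^L u(x)^2 dx + ∫_0^L u'(x)^2 dx.
Compute u'(x) = -4*x - 1.
Then u(x)^2 = 4*x**4 + 4*x**3 - 7*x**2 - 4*x + 4 and u'(x)^2 = 16*x**2 + 8*x + 1.
Integrate each monomial from 0 to 4 using ∫_0^4 c·x^n dx = c·4^(n+1)/(n+1):
  ∫_0^4 u(x)^2 dx = ∫_0^4 (4*x^4 + 4*x^3 - 7*x^2 - 4*x + 4) dx. Term by term:
    ∫_0^4 4*x^4 dx = 4096/5;  ∫_0^4 4*x^3 dx = 256;  ∫_0^4 -7*x^2 dx = -448/3;
    ∫_0^4 -4*x dx = -32;  ∫_0^4 4 dx = 16.
  Sum: 4096/5 + 256 − 448/3 − 32 + 16 = 13648/15.
  ∫_0^4 u'(x)^2 dx = ∫_0^4 (16*x^2 + 8*x + 1) dx. Term by term:
    ∫_0^4 16*x^2 dx = 1024/3;  ∫_0^4 8*x dx = 64;  ∫_0^4 1 dx = 4.
  Sum: 1024/3 + 64 + 4 = 1228/3.
Adding: ||u||_{H^1}^2 = 13648/15 + 1228/3 = 6596/5.


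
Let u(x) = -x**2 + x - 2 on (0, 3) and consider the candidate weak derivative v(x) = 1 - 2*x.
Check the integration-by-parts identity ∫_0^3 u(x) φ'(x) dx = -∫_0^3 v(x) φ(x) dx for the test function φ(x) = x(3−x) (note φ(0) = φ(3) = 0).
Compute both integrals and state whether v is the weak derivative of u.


LHS = 9, RHS = 9. Yes, v = u' weakly.

u(x) = -x**2 + x - 2, classical derivative u'(x) = 1 - 2*x.
φ(x) = x(3−x), so φ'(x) = 3 - 2*x.
Note φ(0) = φ(3) = 0, so the boundary term u·φ vanishes.
LHS = ∫_0^3 u(x) φ'(x) dx = ∫_0^3 (2*x^3 - 5*x^2 + 7*x - 6) dx. Term by term:
  ∫_0^3 2*x^3 dx = 81/2;  ∫_0^3 -5*x^2 dx = -45;  ∫_0^3 7*x dx = 63/2;
  ∫_0^3 -6 dx = -18.
Sum: 81/2 − 45 + 63/2 − 18 = 9.
So LHS = 9.
∫_0^3 v(x) φ(x) dx = ∫_0^3 (2*x^3 - 7*x^2 + 3*x) dx. Term by term:
  ∫_0^3 2*x^3 dx = 81/2;  ∫_0^3 -7*x^2 dx = -63;  ∫_0^3 3*x dx = 27/2.
Sum: 81/2 − 63 + 27/2 = -9.
So RHS = -∫_0^3 v(x) φ(x) dx = 9.
LHS = RHS, so the identity holds for this test φ.
Moreover u is smooth here and v(x) = u'(x) = 1 - 2*x pointwise, so the identity holds for every test function. Hence v is the weak derivative of u.


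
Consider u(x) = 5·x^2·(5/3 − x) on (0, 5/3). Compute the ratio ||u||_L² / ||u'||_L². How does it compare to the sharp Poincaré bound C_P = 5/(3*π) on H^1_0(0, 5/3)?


||u||_L² / ||u'||_L² = 5*sqrt(14)/42 < C_P = 5/(3*π).

u(x) = 5·x^2·(5/3 − x), so u'(x) = 5*x*(10 - 9*x)/3.
u(x) = 5·x^2·(5/3 − x) vanishes at x = 0 and x = 5/3, so u ∈ H^1_0(0, 5/3). Differentiate via the product rule and integrate the resulting polynomials term by term.
  ∫_0^5/3 u² dx = ∫_0^5/3 (25*x^6 - 250*x^5/3 + 625*x^4/9) dx. Term by term:
    ∫_0^5/3 25*x^6 dx = 1953125/15309;  ∫_0^5/3 -250*x^5/3 dx = -1953125/6561;  ∫_0^5/3 625*x^4/9 dx = 390625/2187.
  Sum: 1953125/15309 − 1953125/6561 + 390625/2187 = 390625/45927.
  ∫_0^5/3 (u')² dx = ∫_0^5/3 (225*x^4 - 500*x^3 + 2500*x^2/9) dx. Term by term:
    ∫_0^5/3 225*x^4 dx = 15625/27;  ∫_0^5/3 -500*x^3 dx = -78125/81;  ∫_0^5/3 2500*x^2/9 dx = 312500/729.
  Sum: 15625/27 − 78125/81 + 312500/729 = 31250/729.
∫_0^5/3 u² dx = 390625/45927, so ||u||_L² = 625*sqrt(7)/567.
∫_0^5/3 (u')² dx = 31250/729, so ||u'||_L² = 125*sqrt(2)/27.
Ratio ||u||_L² / ||u'||_L² = 5*sqrt(14)/42.
Sharp Poincaré constant on H^1_0(0, 5/3) is C_P = L/π = 5/(3*π), achieved by sin(3*π/5·x).
A polynomial bump cannot attain the sharp Poincaré constant (only the first sine eigenfunction does), so the ratio is strictly less than C_P, consistent with ||u||_L² ≤ C_P ||u'||_L².


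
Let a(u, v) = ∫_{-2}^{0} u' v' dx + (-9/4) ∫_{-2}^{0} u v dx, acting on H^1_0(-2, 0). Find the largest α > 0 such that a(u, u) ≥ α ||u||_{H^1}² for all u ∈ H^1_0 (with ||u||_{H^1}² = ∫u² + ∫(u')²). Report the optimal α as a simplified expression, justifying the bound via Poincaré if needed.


α = (-9 + π^2)/(4 + π^2)

Coercivity of a(·,·) on H^1_0(-2, 0) means a(u, u) ≥ α ||u||_{H^1}² for every u ∈ H^1_0.
The interval has length L = 2, and Poincaré/coercivity depend only on L. Here a(u, u) = ∫(u')² + (-9/4)·∫u².
Here c = -9/4 < 0 with |c| < (π/L)² = π^2/4, so coercivity still holds. The condition a(u,u) ≥ α||u||_{H^1}² reads (1−α)∫(u')² ≥ (α−c)∫u². Any admissible α is ≤ 1 (rapidly oscillating u have ∫u²/∫(u')² → 0), and α = 1 would force 0 ≥ (1−c)∫u², impossible since c < 1; so 1−α > 0. By the sharp Poincaré inequality on H^1_0 of an interval of length L, ∫(u')² ≥ (π/L)²∫u² with equality for the first sine mode sin(π(x−x₀)/L) (x₀ the left endpoint), so the inequality holds for all u iff (1−α)(π/L)² ≥ α − c, i.e. α ≤ ((π/L)² + c)/((π/L)² + 1) = (1 + c(L/π)²)/(1 + (L/π)²). (Direct route, valid since c ≤ 0: Poincaré gives c∫u² ≥ c(L/π)²∫(u')², so a(u,u) ≥ (1 + c(L/π)²)∫(u')², while ||u||_{H^1}² ≤ (1 + (L/π)²)∫(u')²; dividing yields the same α.) With (π/L)² = π^2/4 and c = -9/4, the largest admissible constant is α = ((π/L)² + c)/((π/L)² + 1).
Simplifying, α = (-9 + π^2)/(4 + π^2).


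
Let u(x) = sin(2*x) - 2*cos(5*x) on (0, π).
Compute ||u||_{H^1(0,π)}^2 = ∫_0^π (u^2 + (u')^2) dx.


||u||_{H^1(0,π)}^2 = 416/21 + 109*π/2

u'(x) = 10*sin(5*x) + 2*cos(2*x).
Expand u² and (u')² and integrate term by term on (0, π), using: for integers n ≥ 1, ∫_0^π sin²(nx) dx = ∫_0^π cos²(nx) dx = π/2; for n ≠ n', ∫_0^π sin(nx)sin(n'x) dx = ∫_0^π cos(nx)cos(n'x) dx = 0; and by product-to-sum, ∫_0^π sin(nx)cos(n'x) dx = ½∫_0^π [sin((n+n')x) + sin((n−n')x)] dx, which is 0 when n+n' is even and 2n/(n²−n'²) when n+n' is odd (it need not vanish on (0, π)).
  u² squared terms: (-2)²·∫cos(5x)² dx = 4·π/2 = 2*π;  (1)²·∫sin(2x)² dx = 1·π/2 = π/2.
  u² cross terms: 2·(-2)·(1)·∫cos(5x)·sin(2x) dx = -4·(-4/21) = 16/21.
  So ∫_0^π u² dx = 2*π + π/2 + 16/21 = 16/21 + 5*π/2.
  (u')² squared terms: (2)²·∫cos(2x)² dx = 4·π/2 = 2*π;  (10)²·∫sin(5x)² dx = 100·π/2 = 50*π.
  (u')² cross terms: 2·(2)·(10)·∫cos(2x)·sin(5x) dx = 40·(10/21) = 400/21.
  So ∫_0^π (u')² dx = 2*π + 50*π + 400/21 = 400/21 + 52*π.
||u||_{H^1}^2 = (16/21 + 5*π/2) + (400/21 + 52*π) = 416/21 + 109*π/2.


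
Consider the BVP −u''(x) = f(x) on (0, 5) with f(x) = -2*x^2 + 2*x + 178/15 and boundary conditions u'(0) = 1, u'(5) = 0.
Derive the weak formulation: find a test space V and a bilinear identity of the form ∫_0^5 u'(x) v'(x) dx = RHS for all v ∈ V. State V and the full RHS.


V = H^1(0, 5) (v unrestricted at boundary; u is determined up to an additive constant); weak form: ∫_0^5 u'v' dx = ∫_0^5 (-2*x^2 + 2*x + 178/15) v dx − v(0) for all v ∈ V.

Multiply both sides by a test function v and integrate from 0 to 5:
  ∫_0^5 −u''(x) v(x) dx = ∫_0^5 f(x) v(x) dx.
Integrate the LHS by parts once:
  ∫_0^5 −u'' v dx = −[u'(x) v(x)]_0^5 + ∫_0^5 u'(x) v'(x) dx.
Thus ∫_0^5 u'(x) v'(x) dx = ∫_0^5 f(x) v(x) dx + [u'(x) v(x)]_0^5.
Choose V so that boundary terms are either known or forced to vanish.
u has inhomogeneous Neumann u'(0) = 1, u'(5) = 0. [u' v]_0^5 = (0)·v(5) − (1)·v(0) = − v(0). Take V = H^1(0, 5); boundary term becomes part of RHS.
Weak formulation: find u (satisfying any essential BC) such that ∫_0^5 u'(x) v'(x) dx = ∫_0^5 f v dx − v(0) for all v ∈ V (Neumann data are natural BCs: they enter the RHS as boundary terms).
Substituting f(x) = -2*x^2 + 2*x + 178/15, the right-hand side is ∫_0^5 (-2*x^2 + 2*x + 178/15) v dx − v(0).
Compatibility check (pure Neumann): taking v ≡ 1 ∈ V gives 0 = ∫_0^5 f dx + (0) − (1), i.e. ∫_0^5 f dx must equal u'(0) − u'(5) = 1. Indeed ∫_0^5 (-2*x^2 + 2*x + 178/15) dx = 1, so the data are compatible. The solution is then unique only up to an additive constant (fix it e.g. by requiring ∫_0^5 u dx = 0).


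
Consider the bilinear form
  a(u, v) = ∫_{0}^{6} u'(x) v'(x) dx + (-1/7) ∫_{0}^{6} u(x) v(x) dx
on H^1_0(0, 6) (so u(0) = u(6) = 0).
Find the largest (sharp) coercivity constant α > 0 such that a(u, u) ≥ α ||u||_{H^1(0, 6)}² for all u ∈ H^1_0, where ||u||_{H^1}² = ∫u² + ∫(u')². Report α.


α = (-36/7 + π^2)/(π^2 + 36)

Coercivity of a(·,·) on H^1_0(0, 6) means a(u, u) ≥ α ||u||_{H^1}² for every u ∈ H^1_0.
The interval has length L = 6, and Poincaré/coercivity depend only on L. Here a(u, u) = ∫(u')² + (-1/7)·∫u².
Here c = -1/7 < 0 with |c| < (π/L)² = π^2/36, so coercivity still holds. The condition a(u,u) ≥ α||u||_{H^1}² reads (1−α)∫(u')² ≥ (α−c)∫u². Any admissible α is ≤ 1 (rapidly oscillating u have ∫u²/∫(u')² → 0), and α = 1 would force 0 ≥ (1−c)∫u², impossible since c < 1; so 1−α > 0. By the sharp Poincaré inequality on H^1_0 of an interval of length L, ∫(u')² ≥ (π/L)²∫u² with equality for the first sine mode sin(π(x−x₀)/L) (x₀ the left endpoint), so the inequality holds for all u iff (1−α)(π/L)² ≥ α − c, i.e. α ≤ ((π/L)² + c)/((π/L)² + 1) = (1 + c(L/π)²)/(1 + (L/π)²). (Direct route, valid since c ≤ 0: Poincaré gives c∫u² ≥ c(L/π)²∫(u')², so a(u,u) ≥ (1 + c(L/π)²)∫(u')², while ||u||_{H^1}² ≤ (1 + (L/π)²)∫(u')²; dividing yields the same α.) With (π/L)² = π^2/36 and c = -1/7, the largest admissible constant is α = ((π/L)² + c)/((π/L)² + 1).
Simplifying, α = (-36/7 + π^2)/(π^2 + 36).


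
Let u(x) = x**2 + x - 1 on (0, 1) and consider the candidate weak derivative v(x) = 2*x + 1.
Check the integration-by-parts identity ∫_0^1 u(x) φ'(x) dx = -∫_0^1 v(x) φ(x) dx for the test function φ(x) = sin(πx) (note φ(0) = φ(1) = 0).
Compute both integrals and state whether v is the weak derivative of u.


LHS = -4/π, RHS = -4/π. Yes, v = u' weakly.

u(x) = x**2 + x - 1, classical derivative u'(x) = 2*x + 1.
φ(x) = sin(πx), so φ'(x) = π*cos(π*x).
Note φ(0) = φ(1) = 0, so the boundary term u·φ vanishes.
LHS = ∫_0^1 u(x) φ'(x) dx = ∫_0^1 (π*x^2*cos(π*x) + π*x*cos(π*x) - π*cos(π*x)) dx. Term by term:
  ∫_0^1 -π*cos(π*x) dx = 0;  ∫_0^1 π*x*cos(π*x) dx = -2/π;  ∫_0^1 π*x^2*cos(π*x) dx = -2/π.
Sum: 0 − 2/π − 2/π = -4/π.
So LHS = -4/π.
∫_0^1 v(x) φ(x) dx = ∫_0^1 (2*x*sin(π*x) + sin(π*x)) dx. Term by term:
  ∫_0^1 2*x*sin(π*x) dx = 2/π;  ∫_0^1 sin(π*x) dx = 2/π.
Sum: 2/π + 2/π = 4/π.
So RHS = -∫_0^1 v(x) φ(x) dx = -4/π.
LHS = RHS, so the identity holds for this test φ.
Moreover u is smooth here and v(x) = u'(x) = 2*x + 1 pointwise, so the identity holds for every test function. Hence v is the weak derivative of u.


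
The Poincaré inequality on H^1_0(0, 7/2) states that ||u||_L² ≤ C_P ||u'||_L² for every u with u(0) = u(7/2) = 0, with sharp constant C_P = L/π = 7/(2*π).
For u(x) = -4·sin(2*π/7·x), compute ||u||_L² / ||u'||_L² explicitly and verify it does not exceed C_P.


||u||_L² / ||u'||_L² = 7/(2*π) = C_P.

u(x) = -4·sin(2*π/7·x), so u'(x) = -8*π*cos(2*π*x/7)/7.
Writing u(x) = A·sin(kπx/L) with A = -4 and k = 1, use ∫_0^L sin²(kπx/L) dx = L/2 and ∫_0^L cos²(kπx/L) dx = L/2.
u² = 16·sin²(2*π/7·x) and (u')² = 64*π^2/49·cos²(2*π/7·x), and each of sin², cos² integrates to L/2 = 7/4 over (0, 7/2).
∫_0^7/2 u² dx = 28, so ||u||_L² = 2*sqrt(7).
∫_0^7/2 (u')² dx = 16*π^2/7, so ||u'||_L² = 4*sqrt(7)*π/7.
Ratio ||u||_L² / ||u'||_L² = 7/(2*π).
Sharp Poincaré constant on H^1_0(0, 7/2) is C_P = L/π = 7/(2*π), achieved by sin(2*π/7·x).
This is the k = 1 eigenfunction (up to amplitude), so the ratio equals the sharp Poincaré constant exactly.


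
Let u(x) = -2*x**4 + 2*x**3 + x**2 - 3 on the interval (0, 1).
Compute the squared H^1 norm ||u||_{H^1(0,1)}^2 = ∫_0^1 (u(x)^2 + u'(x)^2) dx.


||u||_{H^1}^2 = 2516/315

The H^1 norm (squared) on an interval (0, L) is
  ||u||_{H^1}^2 = ∫_0^L u(x)^2 dx + ∫_0^L u'(x)^2 dx.
Compute u'(x) = -8*x**3 + 6*x**2 + 2*x.
Then u(x)^2 = 4*x**8 - 8*x**7 + 4*x**5 + 13*x**4 - 12*x**3 - 6*x**2 + 9 and u'(x)^2 = 64*x**6 - 96*x**5 + 4*x**4 + 24*x**3 + 4*x**2.
Integrate each monomial from 0 to 1 using ∫_0^1 c·x^n dx = c·1^(n+1)/(n+1):
  ∫_0^1 u(x)^2 dx = ∫_0^1 (4*x^8 - 8*x^7 + 4*x^5 + 13*x^4 - 12*x^3 - 6*x^2 + 9) dx. Term by term:
    ∫_0^1 4*x^8 dx = 4/9;  ∫_0^1 -8*x^7 dx = -1;  ∫_0^1 4*x^5 dx = 2/3;
    ∫_0^1 13*x^4 dx = 13/5;  ∫_0^1 -12*x^3 dx = -3;  ∫_0^1 -6*x^2 dx = -2;
    ∫_0^1 9 dx = 9.
  Sum: 4/9 − 1 + 2/3 + 13/5 − 3 − 2 + 9 = 302/45.
  ∫_0^1 u'(x)^2 dx = ∫_0^1 (64*x^6 - 96*x^5 + 4*x^4 + 24*x^3 + 4*x^2) dx. Term by term:
    ∫_0^1 64*x^6 dx = 64/7;  ∫_0^1 -96*x^5 dx = -16;  ∫_0^1 4*x^4 dx = 4/5;
    ∫_0^1 24*x^3 dx = 6;  ∫_0^1 4*x^2 dx = 4/3.
  Sum: 64/7 − 16 + 4/5 + 6 + 4/3 = 134/105.
Adding: ||u||_{H^1}^2 = 302/45 + 134/105 = 2516/315.


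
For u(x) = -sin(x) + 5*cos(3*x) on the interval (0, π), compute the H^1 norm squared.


||u||_{H^1(0,π)}^2 = 126*π

u'(x) = -15*sin(3*x) - cos(x).
Expand u² and (u')² and integrate term by term on (0, π), using: for integers n ≥ 1, ∫_0^π sin²(nx) dx = ∫_0^π cos²(nx) dx = π/2; for n ≠ n', ∫_0^π sin(nx)sin(n'x) dx = ∫_0^π cos(nx)cos(n'x) dx = 0; and by product-to-sum, ∫_0^π sin(nx)cos(n'x) dx = ½∫_0^π [sin((n+n')x) + sin((n−n')x)] dx, which is 0 when n+n' is even and 2n/(n²−n'²) when n+n' is odd (it need not vanish on (0, π)).
  u² squared terms: (-1)²·∫sin(x)² dx = 1·π/2 = π/2;  (5)²·∫cos(3x)² dx = 25·π/2 = 25*π/2.
  u² cross terms: 2·(-1)·(5)·∫sin(x)·cos(3x) dx = -10·(0) = 0.
  So ∫_0^π u² dx = π/2 + 25*π/2 + 0 = 13*π.
  (u')² squared terms: (-1)²·∫cos(x)² dx = 1·π/2 = π/2;  (-15)²·∫sin(3x)² dx = 225·π/2 = 225*π/2.
  (u')² cross terms: 2·(-1)·(-15)·∫cos(x)·sin(3x) dx = 30·(0) = 0.
  So ∫_0^π (u')² dx = π/2 + 225*π/2 + 0 = 113*π.
||u||_{H^1}^2 = (13*π) + (113*π) = 126*π.


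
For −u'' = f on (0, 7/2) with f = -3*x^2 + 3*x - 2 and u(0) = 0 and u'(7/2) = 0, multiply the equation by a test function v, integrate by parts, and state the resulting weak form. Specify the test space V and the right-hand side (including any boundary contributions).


V = {v ∈ H^1(0, 7/2) : v(0) = 0} (test functions vanish at x = 0 where u is specified); weak form: ∫_0^7/2 u'v' dx = ∫_0^7/2 (-3*x^2 + 3*x - 2) v dx for all v ∈ V.

Multiply both sides by a test function v and integrate from 0 to 7/2:
  ∫_0^7/2 −u''(x) v(x) dx = ∫_0^7/2 f(x) v(x) dx.
Integrate the LHS by parts once:
  ∫_0^7/2 −u'' v dx = −[u'(x) v(x)]_0^7/2 + ∫_0^7/2 u'(x) v'(x) dx.
Thus ∫_0^7/2 u'(x) v'(x) dx = ∫_0^7/2 f(x) v(x) dx + [u'(x) v(x)]_0^7/2.
Choose V so that boundary terms are either known or forced to vanish.
Mixed BC: u(0) = 0 (Dirichlet) and u'(7/2) = 0 (Neumann). Define V = {v ∈ H^1(0, 7/2) : v(0) = 0}. Then [u' v]_0^7/2 = u'(7/2)·v(7/2) − u'(0)·0 = 0.
Weak formulation: find u (satisfying any essential BC) such that ∫_0^7/2 u'(x) v'(x) dx = ∫_0^7/2 f v dx for all v ∈ V (Dirichlet at 0 absorbed into V; the Neumann datum at x = 7/2 is zero, so no boundary term remains).
Substituting f(x) = -3*x^2 + 3*x - 2, the right-hand side is ∫_0^7/2 (-3*x^2 + 3*x - 2) v dx.


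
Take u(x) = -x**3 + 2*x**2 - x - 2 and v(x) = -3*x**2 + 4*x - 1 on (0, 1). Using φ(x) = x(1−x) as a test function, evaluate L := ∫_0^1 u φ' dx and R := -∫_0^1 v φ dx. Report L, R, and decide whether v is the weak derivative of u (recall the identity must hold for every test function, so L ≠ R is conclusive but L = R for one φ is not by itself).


LHS = -1/60, RHS = -1/60. Yes, v = u' weakly.

u(x) = -x**3 + 2*x**2 - x - 2, classical derivative u'(x) = -3*x**2 + 4*x - 1.
φ(x) = x(1−x), so φ'(x) = 1 - 2*x.
Note φ(0) = φ(1) = 0, so the boundary term u·φ vanishes.
LHS = ∫_0^1 u(x) φ'(x) dx = ∫_0^1 (2*x^4 - 5*x^3 + 4*x^2 + 3*x - 2) dx. Term by term:
  ∫_0^1 2*x^4 dx = 2/5;  ∫_0^1 -5*x^3 dx = -5/4;  ∫_0^1 4*x^2 dx = 4/3;
  ∫_0^1 3*x dx = 3/2;  ∫_0^1 -2 dx = -2.
Sum: 2/5 − 5/4 + 4/3 + 3/2 − 2 = -1/60.
So LHS = -1/60.
∫_0^1 v(x) φ(x) dx = ∫_0^1 (3*x^4 - 7*x^3 + 5*x^2 - x) dx. Term by term:
  ∫_0^1 3*x^4 dx = 3/5;  ∫_0^1 -7*x^3 dx = -7/4;  ∫_0^1 5*x^2 dx = 5/3;
  ∫_0^1 -x dx = -1/2.
Sum: 3/5 − 7/4 + 5/3 − 1/2 = 1/60.
So RHS = -∫_0^1 v(x) φ(x) dx = -1/60.
LHS = RHS, so the identity holds for this test φ.
Moreover u is smooth here and v(x) = u'(x) = -3*x**2 + 4*x - 1 pointwise, so the identity holds for every test function. Hence v is the weak derivative of u.


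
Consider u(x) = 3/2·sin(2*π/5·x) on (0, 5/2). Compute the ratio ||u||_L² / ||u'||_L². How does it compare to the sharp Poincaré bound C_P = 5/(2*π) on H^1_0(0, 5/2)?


||u||_L² / ||u'||_L² = 5/(2*π) = C_P.

u(x) = 3/2·sin(2*π/5·x), so u'(x) = 3*π*cos(2*π*x/5)/5.
Writing u(x) = A·sin(kπx/L) with A = 3/2 and k = 1, use ∫_0^L sin²(kπx/L) dx = L/2 and ∫_0^L cos²(kπx/L) dx = L/2.
u² = 9/4·sin²(2*π/5·x) and (u')² = 9*π^2/25·cos²(2*π/5·x), and each of sin², cos² integrates to L/2 = 5/4 over (0, 5/2).
∫_0^5/2 u² dx = 45/16, so ||u||_L² = 3*sqrt(5)/4.
∫_0^5/2 (u')² dx = 9*π^2/20, so ||u'||_L² = 3*sqrt(5)*π/10.
Ratio ||u||_L² / ||u'||_L² = 5/(2*π).
Sharp Poincaré constant on H^1_0(0, 5/2) is C_P = L/π = 5/(2*π), achieved by sin(2*π/5·x).
This is the k = 1 eigenfunction (up to amplitude), so the ratio equals the sharp Poincaré constant exactly.


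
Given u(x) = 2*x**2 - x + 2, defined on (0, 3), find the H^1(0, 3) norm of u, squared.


||u||_{H^1}^2 = 1497/5

The H^1 norm (squared) on an interval (0, L) is
  ||u||_{H^1}^2 = ∫_0^L u(x)^2 dx + ∫_0^L u'(x)^2 dx.
Compute u'(x) = 4*x - 1.
Then u(x)^2 = 4*x**4 - 4*x**3 + 9*x**2 - 4*x + 4 and u'(x)^2 = 16*x**2 - 8*x + 1.
Integrate each monomial from 0 to 3 using ∫_0^3 c·x^n dx = c·3^(n+1)/(n+1):
  ∫_0^3 u(x)^2 dx = ∫_0^3 (4*x^4 - 4*x^3 + 9*x^2 - 4*x + 4) dx. Term by term:
    ∫_0^3 4*x^4 dx = 972/5;  ∫_0^3 -4*x^3 dx = -81;  ∫_0^3 9*x^2 dx = 81;
    ∫_0^3 -4*x dx = -18;  ∫_0^3 4 dx = 12.
  Sum: 972/5 − 81 + 81 − 18 + 12 = 942/5.
  ∫_0^3 u'(x)^2 dx = ∫_0^3 (16*x^2 - 8*x + 1) dx. Term by term:
    ∫_0^3 16*x^2 dx = 144;  ∫_0^3 -8*x dx = -36;  ∫_0^3 1 dx = 3.
  Sum: 144 − 36 + 3 = 111.
Adding: ||u||_{H^1}^2 = 942/5 + 111 = 1497/5.


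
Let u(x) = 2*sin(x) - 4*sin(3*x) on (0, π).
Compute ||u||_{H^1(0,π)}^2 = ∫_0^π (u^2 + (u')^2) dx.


||u||_{H^1(0,π)}^2 = 84*π

u'(x) = 2*cos(x) - 12*cos(3*x).
Expand u² and (u')² and integrate term by term on (0, π), using: for integers n ≥ 1, ∫_0^π sin²(nx) dx = ∫_0^π cos²(nx) dx = π/2; for n ≠ n', ∫_0^π sin(nx)sin(n'x) dx = ∫_0^π cos(nx)cos(n'x) dx = 0; and by product-to-sum, ∫_0^π sin(nx)cos(n'x) dx = ½∫_0^π [sin((n+n')x) + sin((n−n')x)] dx, which is 0 when n+n' is even and 2n/(n²−n'²) when n+n' is odd (it need not vanish on (0, π)).
  u² squared terms: (-4)²·∫sin(3x)² dx = 16·π/2 = 8*π;  (2)²·∫sin(x)² dx = 4·π/2 = 2*π.
  u² cross terms: 2·(-4)·(2)·∫sin(3x)·sin(x) dx = -16·(0) = 0.
  So ∫_0^π u² dx = 8*π + 2*π + 0 = 10*π.
  (u')² squared terms: (-12)²·∫cos(3x)² dx = 144·π/2 = 72*π;  (2)²·∫cos(x)² dx = 4·π/2 = 2*π.
  (u')² cross terms: 2·(-12)·(2)·∫cos(3x)·cos(x) dx = -48·(0) = 0.
  So ∫_0^π (u')² dx = 72*π + 2*π + 0 = 74*π.
||u||_{H^1}^2 = (10*π) + (74*π) = 84*π.


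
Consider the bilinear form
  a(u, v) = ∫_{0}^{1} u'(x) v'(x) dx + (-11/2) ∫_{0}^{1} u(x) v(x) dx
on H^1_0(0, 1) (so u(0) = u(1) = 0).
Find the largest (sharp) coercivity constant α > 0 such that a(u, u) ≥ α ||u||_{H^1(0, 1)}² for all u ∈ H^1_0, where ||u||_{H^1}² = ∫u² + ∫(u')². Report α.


α = (-11/2 + π^2)/(1 + π^2)

Coercivity of a(·,·) on H^1_0(0, 1) means a(u, u) ≥ α ||u||_{H^1}² for every u ∈ H^1_0.
The interval has length L = 1, and Poincaré/coercivity depend only on L. Here a(u, u) = ∫(u')² + (-11/2)·∫u².
Here c = -11/2 < 0 with |c| < (π/L)² = π^2, so coercivity still holds. The condition a(u,u) ≥ α||u||_{H^1}² reads (1−α)∫(u')² ≥ (α−c)∫u². Any admissible α is ≤ 1 (rapidly oscillating u have ∫u²/∫(u')² → 0), and α = 1 would force 0 ≥ (1−c)∫u², impossible since c < 1; so 1−α > 0. By the sharp Poincaré inequality on H^1_0 of an interval of length L, ∫(u')² ≥ (π/L)²∫u² with equality for the first sine mode sin(π(x−x₀)/L) (x₀ the left endpoint), so the inequality holds for all u iff (1−α)(π/L)² ≥ α − c, i.e. α ≤ ((π/L)² + c)/((π/L)² + 1) = (1 + c(L/π)²)/(1 + (L/π)²). (Direct route, valid since c ≤ 0: Poincaré gives c∫u² ≥ c(L/π)²∫(u')², so a(u,u) ≥ (1 + c(L/π)²)∫(u')², while ||u||_{H^1}² ≤ (1 + (L/π)²)∫(u')²; dividing yields the same α.) With (π/L)² = π^2 and c = -11/2, the largest admissible constant is α = ((π/L)² + c)/((π/L)² + 1).
Simplifying, α = (-11/2 + π^2)/(1 + π^2).


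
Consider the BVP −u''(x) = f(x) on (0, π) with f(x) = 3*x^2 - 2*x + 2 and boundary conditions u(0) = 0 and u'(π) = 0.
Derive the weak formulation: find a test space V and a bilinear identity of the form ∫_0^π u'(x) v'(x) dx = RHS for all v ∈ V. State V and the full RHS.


V = {v ∈ H^1(0, π) : v(0) = 0} (test functions vanish at x = 0 where u is specified); weak form: ∫_0^π u'v' dx = ∫_0^π (3*x^2 - 2*x + 2) v dx for all v ∈ V.

Multiply both sides by a test function v and integrate from 0 to π:
  ∫_0^π −u''(x) v(x) dx = ∫_0^π f(x) v(x) dx.
Integrate the LHS by parts once:
  ∫_0^π −u'' v dx = −[u'(x) v(x)]_0^π + ∫_0^π u'(x) v'(x) dx.
Thus ∫_0^π u'(x) v'(x) dx = ∫_0^π f(x) v(x) dx + [u'(x) v(x)]_0^π.
Choose V so that boundary terms are either known or forced to vanish.
Mixed BC: u(0) = 0 (Dirichlet) and u'(π) = 0 (Neumann). Define V = {v ∈ H^1(0, π) : v(0) = 0}. Then [u' v]_0^π = u'(π)·v(π) − u'(0)·0 = 0.
Weak formulation: find u (satisfying any essential BC) such that ∫_0^π u'(x) v'(x) dx = ∫_0^π f v dx for all v ∈ V (Dirichlet at 0 absorbed into V; the Neumann datum at x = π is zero, so no boundary term remains).
Substituting f(x) = 3*x^2 - 2*x + 2, the right-hand side is ∫_0^π (3*x^2 - 2*x + 2) v dx.


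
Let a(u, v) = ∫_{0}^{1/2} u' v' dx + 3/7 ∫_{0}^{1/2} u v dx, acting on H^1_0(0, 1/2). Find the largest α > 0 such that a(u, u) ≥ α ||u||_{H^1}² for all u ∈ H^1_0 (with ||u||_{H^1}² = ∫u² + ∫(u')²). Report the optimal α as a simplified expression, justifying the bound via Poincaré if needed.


α = (3 + 28*π^2)/(7*(1 + 4*π^2))

Coercivity of a(·,·) on H^1_0(0, 1/2) means a(u, u) ≥ α ||u||_{H^1}² for every u ∈ H^1_0.
The interval has length L = 1/2, and Poincaré/coercivity depend only on L. Here a(u, u) = ∫(u')² + (3/7)·∫u².
Here 0 < c = 3/7 < 1. The condition a(u,u) ≥ α||u||_{H^1}² reads (1−α)∫(u')² ≥ (α−c)∫u². Any admissible α is ≤ 1 (rapidly oscillating u have ∫u²/∫(u')² → 0), and α = 1 would force 0 ≥ (1−c)∫u², impossible since c < 1; so 1−α > 0. By the sharp Poincaré inequality on H^1_0 of an interval of length L, ∫(u')² ≥ (π/L)²∫u² with equality for the first sine mode sin(π(x−x₀)/L) (x₀ the left endpoint), so the inequality holds for all u iff (1−α)(π/L)² ≥ α − c, i.e. α ≤ ((π/L)² + c)/((π/L)² + 1) = (1 + c(L/π)²)/(1 + (L/π)²). With (π/L)² = 4*π^2 and c = 3/7, the largest admissible constant is α = ((π/L)² + c)/((π/L)² + 1).
Simplifying, α = (3 + 28*π^2)/(7*(1 + 4*π^2)).
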